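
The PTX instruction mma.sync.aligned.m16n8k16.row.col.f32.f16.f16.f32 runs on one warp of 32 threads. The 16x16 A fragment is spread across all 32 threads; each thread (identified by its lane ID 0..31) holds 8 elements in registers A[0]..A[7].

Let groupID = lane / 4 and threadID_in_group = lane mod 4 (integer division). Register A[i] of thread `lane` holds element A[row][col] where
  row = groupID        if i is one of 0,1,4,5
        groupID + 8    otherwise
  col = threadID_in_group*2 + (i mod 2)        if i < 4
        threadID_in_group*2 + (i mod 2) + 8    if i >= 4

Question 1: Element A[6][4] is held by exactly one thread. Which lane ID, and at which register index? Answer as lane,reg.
r=6→G=6,rhi=0  c=4→chi=0,T=2,p=0
L=6*4+2=26  i=0*4+0*2+0=0

26,0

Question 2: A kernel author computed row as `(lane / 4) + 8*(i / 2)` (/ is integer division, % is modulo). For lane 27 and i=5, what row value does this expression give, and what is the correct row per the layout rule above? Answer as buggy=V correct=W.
`(lane / 4) + 8*(i / 2)`[27,5]→22
lane 27: G=6 (27/4), T=3 (27%4)
i=5: r=6+0=6, c=3*2+1+8=15
row: 22 vs 6

buggy=22 correct=6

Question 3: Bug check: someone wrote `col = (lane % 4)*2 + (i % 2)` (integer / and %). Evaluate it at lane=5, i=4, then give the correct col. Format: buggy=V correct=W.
`(lane % 4)*2 + (i % 2)`[5,4]=>2
L=5=>grp=5>>2=1, tig=5&3=1
[4]=>row 1+0=1  col 1·2+0+8=10
col: 2 vs 10

buggy=2 correct=10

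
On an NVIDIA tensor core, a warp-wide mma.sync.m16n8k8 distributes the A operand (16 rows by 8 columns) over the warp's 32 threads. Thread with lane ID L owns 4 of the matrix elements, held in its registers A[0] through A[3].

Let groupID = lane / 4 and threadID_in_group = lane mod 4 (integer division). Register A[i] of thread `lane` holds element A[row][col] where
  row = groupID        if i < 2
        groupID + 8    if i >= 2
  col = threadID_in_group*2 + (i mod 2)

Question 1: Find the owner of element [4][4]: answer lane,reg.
r: 4->gid=4,r8=0  c: 4->tid=2,i&1=0
L=4*4+2=18  i=0*2+0=0

18,0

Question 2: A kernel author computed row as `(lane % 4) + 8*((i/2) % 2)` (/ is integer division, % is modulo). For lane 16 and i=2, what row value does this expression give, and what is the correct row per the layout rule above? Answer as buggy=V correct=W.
`(lane % 4) + 8*((i/2) % 2)`[16,2]->8
L=16->g=16>>2=4, t=16&3=0
[2]->row 4+8=12  col 0·2+0=0
row: 8 vs 12

buggy=8 correct=12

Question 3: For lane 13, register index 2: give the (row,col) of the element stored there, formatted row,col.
11,2

lane 13: grp=3 (13/4), tig=1 (13%4)
i=2: r=3+8=11, c=1*2+0=2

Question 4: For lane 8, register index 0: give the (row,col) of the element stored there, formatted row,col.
2,0

8: gid=2,tid=0
[0] (2+0,0*2+0) = (2,0)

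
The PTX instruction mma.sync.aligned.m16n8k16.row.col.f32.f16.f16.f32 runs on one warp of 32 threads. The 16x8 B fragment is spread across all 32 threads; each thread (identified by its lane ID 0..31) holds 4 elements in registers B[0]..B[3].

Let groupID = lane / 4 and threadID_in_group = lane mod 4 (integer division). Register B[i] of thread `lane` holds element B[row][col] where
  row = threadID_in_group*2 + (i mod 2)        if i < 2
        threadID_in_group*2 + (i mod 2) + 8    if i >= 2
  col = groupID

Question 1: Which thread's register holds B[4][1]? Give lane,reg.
6,0

c:1=>grp=1  r:4=>rB=0,tig=2,lo=0
L=1*4+2=6  i=0*2+0=0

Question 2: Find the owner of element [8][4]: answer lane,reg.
c=4⇒gr=4  r=8⇒Rb=1,th=0,odd=0
L=4*4+0=16  i=1*2+0=2

16,2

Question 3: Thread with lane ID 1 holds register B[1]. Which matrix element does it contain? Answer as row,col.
3,0

1: gr=0,th=1
[1] (1*2+1+0,0) = (3,0)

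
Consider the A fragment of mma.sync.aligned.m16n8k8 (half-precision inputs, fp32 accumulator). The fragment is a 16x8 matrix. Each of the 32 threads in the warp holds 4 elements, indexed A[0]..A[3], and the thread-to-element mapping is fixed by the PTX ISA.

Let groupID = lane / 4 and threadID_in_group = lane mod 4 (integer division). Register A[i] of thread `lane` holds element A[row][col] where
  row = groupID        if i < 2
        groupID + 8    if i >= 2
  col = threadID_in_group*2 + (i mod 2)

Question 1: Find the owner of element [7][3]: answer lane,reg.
29,1

r: 7->gid=7,r8=0  c: 3->tid=1,i&1=1
L=7*4+1=29  i=0*2+1=1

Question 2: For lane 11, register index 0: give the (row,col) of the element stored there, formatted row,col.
L=11→G=11>>2=2, T=11&3=3
[0]→row 2+0=2  col 3·2+0=6

2,6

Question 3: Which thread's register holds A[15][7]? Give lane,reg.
31,3

r=15⇒gr=7,Rb=1  c=7⇒th=3,odd=1
L=7*4+3=31  i=1*2+1=3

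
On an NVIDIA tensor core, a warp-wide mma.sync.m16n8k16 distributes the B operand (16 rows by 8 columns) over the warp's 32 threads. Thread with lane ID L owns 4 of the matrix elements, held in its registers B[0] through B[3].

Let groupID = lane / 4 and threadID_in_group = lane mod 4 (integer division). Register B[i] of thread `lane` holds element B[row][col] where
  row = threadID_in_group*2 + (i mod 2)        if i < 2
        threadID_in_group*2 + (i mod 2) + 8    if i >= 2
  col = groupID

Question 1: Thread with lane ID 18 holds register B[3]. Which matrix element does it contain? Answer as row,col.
18: G=4,T=2
[3] (2*2+1+8,4) = (13,4)

13,4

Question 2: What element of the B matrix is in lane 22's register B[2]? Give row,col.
12,5

lane 22->22/4=5, 22 mod 4=2
i=2  r:2·2+0+8->12  c:5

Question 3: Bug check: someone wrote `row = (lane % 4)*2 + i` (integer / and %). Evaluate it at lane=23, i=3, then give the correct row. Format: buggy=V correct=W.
buggy=9 correct=15

`(lane % 4)*2 + i`[23,3]⇒9
L=23⇒gr=23>>2=5, th=23&3=3
[3]⇒row 3·2+1+8=15  col gr=5
row: 9 vs 15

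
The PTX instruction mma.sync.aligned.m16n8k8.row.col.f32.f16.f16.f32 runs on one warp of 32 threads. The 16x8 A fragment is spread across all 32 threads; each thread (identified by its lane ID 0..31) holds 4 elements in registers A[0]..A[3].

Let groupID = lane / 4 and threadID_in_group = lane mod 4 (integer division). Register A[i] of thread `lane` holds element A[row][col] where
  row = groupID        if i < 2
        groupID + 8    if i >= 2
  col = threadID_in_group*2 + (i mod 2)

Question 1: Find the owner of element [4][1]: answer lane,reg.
16,1

r=4→G=4,rhi=0  c=1→T=0,p=1
L=4*4+0=16  i=0*2+1=1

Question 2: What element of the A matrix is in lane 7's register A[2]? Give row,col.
L=7->g=7>>2=1, t=7&3=3
[2]->row 1+8=9  col 3·2+0=6

9,6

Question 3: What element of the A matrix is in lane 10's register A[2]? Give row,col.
lane 10: G=2 (10/4), T=2 (10%4)
i=2: r=2+8=10, c=2*2+0=4

10,4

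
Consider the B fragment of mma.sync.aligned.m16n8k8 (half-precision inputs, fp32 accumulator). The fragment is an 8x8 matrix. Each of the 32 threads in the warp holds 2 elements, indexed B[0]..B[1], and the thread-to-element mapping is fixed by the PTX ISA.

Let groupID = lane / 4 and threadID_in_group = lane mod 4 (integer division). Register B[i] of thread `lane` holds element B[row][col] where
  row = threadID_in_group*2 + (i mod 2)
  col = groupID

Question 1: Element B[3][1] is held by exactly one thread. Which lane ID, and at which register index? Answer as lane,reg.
c: 1->gid=1  r: 3->tid=1,i&1=1
L=1*4+1=5  i=1=1

5,1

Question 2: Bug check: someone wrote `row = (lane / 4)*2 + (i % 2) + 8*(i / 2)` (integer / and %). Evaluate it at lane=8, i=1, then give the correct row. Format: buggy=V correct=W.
`(lane / 4)*2 + (i % 2) + 8*(i / 2)`[8,1]⇒5
lane 8⇒8/4=2, 8 mod 4=0
i=1  r:2·0+1⇒1  c:2
row: 5 vs 1

buggy=5 correct=1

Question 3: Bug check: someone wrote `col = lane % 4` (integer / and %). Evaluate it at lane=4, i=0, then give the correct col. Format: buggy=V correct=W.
buggy=0 correct=1

`lane % 4`[4,0]=>0
lane 4=>4/4=1, 4 mod 4=0
i=0  r:2·0+0=>0  c:1
col: 0 vs 1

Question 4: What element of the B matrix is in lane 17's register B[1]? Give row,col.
3,4

17: gr=4,th=1
[1] (1*2+1,4) = (3,4)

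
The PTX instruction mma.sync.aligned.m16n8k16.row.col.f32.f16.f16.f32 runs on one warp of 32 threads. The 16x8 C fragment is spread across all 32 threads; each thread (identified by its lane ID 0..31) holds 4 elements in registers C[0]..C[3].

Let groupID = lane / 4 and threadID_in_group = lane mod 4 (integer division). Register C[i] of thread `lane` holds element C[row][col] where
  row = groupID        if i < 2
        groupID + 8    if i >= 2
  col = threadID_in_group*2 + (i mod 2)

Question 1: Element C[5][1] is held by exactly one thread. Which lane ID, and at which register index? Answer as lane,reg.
r: 5->gid=5,r8=0  c: 1->tid=0,i&1=1
L=5*4+0=20  i=0*2+1=1

20,1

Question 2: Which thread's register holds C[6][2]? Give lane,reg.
25,0

r:6=>grp=6,rB=0  c:2=>tig=1,lo=0
L=6*4+1=25  i=0*2+0=0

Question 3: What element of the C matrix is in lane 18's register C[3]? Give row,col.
12,5

L=18⇒gr=18>>2=4, th=18&3=2
[3]⇒row 4+8=12  col 2·2+1=5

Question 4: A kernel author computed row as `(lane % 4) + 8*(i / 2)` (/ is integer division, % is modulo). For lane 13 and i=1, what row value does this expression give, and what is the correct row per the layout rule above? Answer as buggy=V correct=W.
`(lane % 4) + 8*(i / 2)`[13,1]->1
lane 13: g=3 (13/4), t=1 (13%4)
i=1: r=3+0=3, c=1*2+1=3
row: 1 vs 3

buggy=1 correct=3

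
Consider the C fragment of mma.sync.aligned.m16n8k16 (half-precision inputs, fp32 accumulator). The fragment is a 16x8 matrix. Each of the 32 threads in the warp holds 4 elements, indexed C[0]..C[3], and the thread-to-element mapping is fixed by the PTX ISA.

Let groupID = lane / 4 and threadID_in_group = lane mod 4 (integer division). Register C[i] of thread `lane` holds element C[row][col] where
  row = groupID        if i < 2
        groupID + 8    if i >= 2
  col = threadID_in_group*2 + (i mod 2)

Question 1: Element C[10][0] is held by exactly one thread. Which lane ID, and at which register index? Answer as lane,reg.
8,2

r: 10->gid=2,r8=1  c: 0->tid=0,i&1=0
L=2*4+0=8  i=1*2+0=2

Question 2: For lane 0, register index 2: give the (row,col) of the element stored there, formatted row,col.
8,0

lane 0: gid=0 (0/4), tid=0 (0%4)
i=2: r=0+8=8, c=0*2+0=0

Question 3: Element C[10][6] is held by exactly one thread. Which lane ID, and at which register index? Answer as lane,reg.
11,2

r=10->g=2,rb=1  c=6->t=3,b0=0
L=2*4+3=11  i=1*2+0=2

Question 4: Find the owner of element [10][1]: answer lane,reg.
r:10=>grp=2,rB=1  c:1=>tig=0,lo=1
L=2*4+0=8  i=1*2+1=3

8,3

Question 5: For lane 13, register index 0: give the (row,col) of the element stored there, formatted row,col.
3,2

13: gid=3,tid=1
[0] (3+0,1*2+0) = (3,2)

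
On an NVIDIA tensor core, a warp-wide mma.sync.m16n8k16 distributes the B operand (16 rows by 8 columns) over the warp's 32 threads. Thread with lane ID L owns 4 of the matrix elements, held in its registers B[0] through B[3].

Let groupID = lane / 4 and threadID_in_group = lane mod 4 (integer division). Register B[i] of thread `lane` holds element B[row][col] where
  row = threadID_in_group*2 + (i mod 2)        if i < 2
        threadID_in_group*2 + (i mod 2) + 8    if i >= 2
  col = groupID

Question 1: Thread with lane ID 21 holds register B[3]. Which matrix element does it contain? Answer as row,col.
L=21->gid=21>>2=5, tid=21&3=1
[3]->row 1·2+1+8=11  col gid=5

11,5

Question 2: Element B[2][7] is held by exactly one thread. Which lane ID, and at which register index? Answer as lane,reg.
29,0

c=7->g=7  r=2->rb=0,t=1,b0=0
L=7*4+1=29  i=0*2+0=0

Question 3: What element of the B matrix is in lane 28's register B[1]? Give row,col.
1,7

lane 28: gid=7 (28/4), tid=0 (28%4)
i=1: r=0*2+1+0=1, c=gid=7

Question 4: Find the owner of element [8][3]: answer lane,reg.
c=3->g=3  r=8->rb=1,t=0,b0=0
L=3*4+0=12  i=1*2+0=2

12,2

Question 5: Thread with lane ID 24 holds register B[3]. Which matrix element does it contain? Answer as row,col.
9,6

lane 24: G=6 (24/4), T=0 (24%4)
i=3: r=0*2+1+8=9, c=G=6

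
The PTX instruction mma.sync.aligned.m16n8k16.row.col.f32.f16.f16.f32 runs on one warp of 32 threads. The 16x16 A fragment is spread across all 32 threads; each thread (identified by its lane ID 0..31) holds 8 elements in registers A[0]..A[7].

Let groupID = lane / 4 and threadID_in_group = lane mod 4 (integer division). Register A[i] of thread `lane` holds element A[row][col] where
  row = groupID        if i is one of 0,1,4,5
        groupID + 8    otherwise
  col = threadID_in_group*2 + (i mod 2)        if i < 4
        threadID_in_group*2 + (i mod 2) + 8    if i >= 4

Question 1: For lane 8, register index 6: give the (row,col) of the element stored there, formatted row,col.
10,8

8: G=2,T=0
[6] (2+8,0*2+0+8) = (10,8)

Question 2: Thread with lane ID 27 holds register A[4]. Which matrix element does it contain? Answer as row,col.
lane 27: g=6 (27/4), t=3 (27%4)
i=4: r=6+0=6, c=3*2+0+8=14

6,14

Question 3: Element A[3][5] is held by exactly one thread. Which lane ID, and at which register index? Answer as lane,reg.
14,1

r=3⇒gr=3,Rb=0  c=5⇒Cb=0,th=2,odd=1
L=3*4+2=14  i=0*4+0*2+1=1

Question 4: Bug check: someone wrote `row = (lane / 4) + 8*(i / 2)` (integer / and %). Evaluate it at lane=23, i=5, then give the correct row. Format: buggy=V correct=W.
`(lane / 4) + 8*(i / 2)`[23,5]=>21
L=23=>grp=23>>2=5, tig=23&3=3
[5]=>row 5+0=5  col 3·2+1+8=15
row: 21 vs 5

buggy=21 correct=5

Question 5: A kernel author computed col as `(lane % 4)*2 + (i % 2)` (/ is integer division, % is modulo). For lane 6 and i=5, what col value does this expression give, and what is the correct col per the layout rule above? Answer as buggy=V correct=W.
buggy=5 correct=13

`(lane % 4)*2 + (i % 2)`[6,5]->5
lane 6->6/4=1, 6 mod 4=2
i=5  r:1+0->1  c:2·2+1+8->13
col: 5 vs 13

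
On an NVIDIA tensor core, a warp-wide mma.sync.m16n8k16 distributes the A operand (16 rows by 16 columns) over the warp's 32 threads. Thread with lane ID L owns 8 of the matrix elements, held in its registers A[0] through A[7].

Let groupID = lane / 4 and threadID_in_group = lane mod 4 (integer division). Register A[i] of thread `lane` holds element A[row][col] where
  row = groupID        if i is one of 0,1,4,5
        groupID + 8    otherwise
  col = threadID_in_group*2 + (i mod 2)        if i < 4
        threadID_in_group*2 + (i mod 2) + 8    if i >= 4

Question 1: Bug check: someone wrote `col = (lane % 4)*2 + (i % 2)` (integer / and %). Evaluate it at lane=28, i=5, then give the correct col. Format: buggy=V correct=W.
`(lane % 4)*2 + (i % 2)`[28,5]⇒1
lane 28: gr=7 (28/4), th=0 (28%4)
i=5: r=7+0=7, c=0*2+1+8=9
col: 1 vs 9

buggy=1 correct=9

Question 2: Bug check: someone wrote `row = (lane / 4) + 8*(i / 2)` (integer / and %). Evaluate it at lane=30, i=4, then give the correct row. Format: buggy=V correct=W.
buggy=23 correct=7

`(lane / 4) + 8*(i / 2)`[30,4]->23
L=30->g=30>>2=7, t=30&3=2
[4]->row 7+0=7  col 2·2+0+8=12
row: 23 vs 7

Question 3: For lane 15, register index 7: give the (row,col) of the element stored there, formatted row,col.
lane 15: grp=3 (15/4), tig=3 (15%4)
i=7: r=3+8=11, c=3*2+1+8=15

11,15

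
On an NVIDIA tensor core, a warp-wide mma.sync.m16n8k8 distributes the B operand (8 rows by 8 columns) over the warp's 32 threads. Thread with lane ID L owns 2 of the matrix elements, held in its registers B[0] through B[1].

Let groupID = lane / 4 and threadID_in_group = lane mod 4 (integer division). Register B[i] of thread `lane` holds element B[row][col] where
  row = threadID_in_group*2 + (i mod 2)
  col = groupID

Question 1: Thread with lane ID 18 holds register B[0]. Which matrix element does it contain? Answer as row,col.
18: g=4,t=2
[0] (2*2+0,4) = (4,4)

4,4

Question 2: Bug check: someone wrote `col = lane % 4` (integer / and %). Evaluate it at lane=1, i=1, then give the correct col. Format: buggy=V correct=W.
`lane % 4`[1,1]→1
L=1→G=1>>2=0, T=1&3=1
[1]→row 1·2+1=3  col G=0
col: 1 vs 0

buggy=1 correct=0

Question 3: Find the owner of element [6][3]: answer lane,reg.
15,0

c=3→G=3  r=6→T=3,p=0
L=3*4+3=15  i=0=0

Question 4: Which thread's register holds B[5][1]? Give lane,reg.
c:1=>grp=1  r:5=>tig=2,lo=1
L=1*4+2=6  i=1=1

6,1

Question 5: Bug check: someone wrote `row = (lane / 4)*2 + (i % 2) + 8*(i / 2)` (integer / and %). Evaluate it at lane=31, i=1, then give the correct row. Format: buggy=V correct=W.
buggy=15 correct=7

`(lane / 4)*2 + (i % 2) + 8*(i / 2)`[31,1]=>15
lane 31=>31/4=7, 31 mod 4=3
i=1  r:2·3+1=>7  c:7
row: 15 vs 7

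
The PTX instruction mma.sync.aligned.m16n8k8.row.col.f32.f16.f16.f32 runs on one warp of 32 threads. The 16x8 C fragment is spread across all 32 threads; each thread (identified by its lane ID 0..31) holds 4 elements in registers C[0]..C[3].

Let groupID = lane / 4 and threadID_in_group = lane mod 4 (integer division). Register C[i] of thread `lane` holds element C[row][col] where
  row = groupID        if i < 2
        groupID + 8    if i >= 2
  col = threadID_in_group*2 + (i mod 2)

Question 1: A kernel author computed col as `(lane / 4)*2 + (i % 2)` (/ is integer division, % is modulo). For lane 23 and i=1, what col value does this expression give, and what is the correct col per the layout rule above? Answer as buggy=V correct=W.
`(lane / 4)*2 + (i % 2)`[23,1]=>11
23: grp=5,tig=3
[1] (5+0,3*2+1) = (5,7)
col: 11 vs 7

buggy=11 correct=7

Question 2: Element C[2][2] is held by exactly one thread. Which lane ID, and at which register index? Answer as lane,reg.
9,0

r: 2->gid=2,r8=0  c: 2->tid=1,i&1=0
L=2*4+1=9  i=0*2+0=0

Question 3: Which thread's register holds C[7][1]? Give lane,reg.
28,1

r=7→G=7,rhi=0  c=1→T=0,p=1
L=7*4+0=28  i=0*2+1=1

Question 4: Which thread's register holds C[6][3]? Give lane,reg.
25,1

r=6->g=6,rb=0  c=3->t=1,b0=1
L=6*4+1=25  i=0*2+1=1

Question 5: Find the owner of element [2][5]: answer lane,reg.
r=2->g=2,rb=0  c=5->t=2,b0=1
L=2*4+2=10  i=0*2+1=1

10,1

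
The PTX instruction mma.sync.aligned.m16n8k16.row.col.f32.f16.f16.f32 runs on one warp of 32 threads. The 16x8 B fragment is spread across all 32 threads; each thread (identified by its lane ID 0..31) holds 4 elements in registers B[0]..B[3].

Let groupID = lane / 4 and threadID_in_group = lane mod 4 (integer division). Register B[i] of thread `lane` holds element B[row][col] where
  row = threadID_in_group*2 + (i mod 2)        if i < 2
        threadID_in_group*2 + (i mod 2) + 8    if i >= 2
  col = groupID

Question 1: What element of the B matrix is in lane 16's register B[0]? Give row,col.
lane 16: gr=4 (16/4), th=0 (16%4)
i=0: r=0*2+0+0=0, c=gr=4

0,4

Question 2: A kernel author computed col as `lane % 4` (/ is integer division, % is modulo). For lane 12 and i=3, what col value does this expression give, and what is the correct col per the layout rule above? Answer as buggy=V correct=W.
buggy=0 correct=3

`lane % 4`[12,3]⇒0
lane 12: gr=3 (12/4), th=0 (12%4)
i=3: r=0*2+1+8=9, c=gr=3
col: 0 vs 3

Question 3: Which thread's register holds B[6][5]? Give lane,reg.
c:5=>grp=5  r:6=>rB=0,tig=3,lo=0
L=5*4+3=23  i=0*2+0=0

23,0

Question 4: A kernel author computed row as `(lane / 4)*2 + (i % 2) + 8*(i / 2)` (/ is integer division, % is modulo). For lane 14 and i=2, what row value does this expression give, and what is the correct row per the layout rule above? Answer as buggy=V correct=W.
buggy=14 correct=12

`(lane / 4)*2 + (i % 2) + 8*(i / 2)`[14,2]->14
lane 14->14/4=3, 14 mod 4=2
i=2  r:2·2+0+8->12  c:3
row: 14 vs 12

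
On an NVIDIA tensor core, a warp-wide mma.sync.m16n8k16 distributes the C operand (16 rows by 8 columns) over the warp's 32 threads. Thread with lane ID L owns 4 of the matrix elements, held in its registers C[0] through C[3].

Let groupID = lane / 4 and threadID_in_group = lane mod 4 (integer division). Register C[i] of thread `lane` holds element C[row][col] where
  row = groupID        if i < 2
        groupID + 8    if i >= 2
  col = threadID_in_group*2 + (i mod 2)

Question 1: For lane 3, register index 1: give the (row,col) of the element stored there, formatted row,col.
lane 3: grp=0 (3/4), tig=3 (3%4)
i=1: r=0+0=0, c=3*2+1=7

0,7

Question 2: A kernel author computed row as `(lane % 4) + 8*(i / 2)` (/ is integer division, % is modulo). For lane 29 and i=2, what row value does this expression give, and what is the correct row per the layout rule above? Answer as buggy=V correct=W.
`(lane % 4) + 8*(i / 2)`[29,2]->9
lane 29->29/4=7, 29 mod 4=1
i=2  r:7+8->15  c:2·1+0->2
row: 9 vs 15

buggy=9 correct=15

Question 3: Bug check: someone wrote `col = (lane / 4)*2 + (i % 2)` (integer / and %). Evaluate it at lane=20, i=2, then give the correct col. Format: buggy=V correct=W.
`(lane / 4)*2 + (i % 2)`[20,2]=>10
lane 20: grp=5 (20/4), tig=0 (20%4)
i=2: r=5+8=13, c=0*2+0=0
col: 10 vs 0

buggy=10 correct=0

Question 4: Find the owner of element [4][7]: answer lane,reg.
r: 4->gid=4,r8=0  c: 7->tid=3,i&1=1
L=4*4+3=19  i=0*2+1=1

19,1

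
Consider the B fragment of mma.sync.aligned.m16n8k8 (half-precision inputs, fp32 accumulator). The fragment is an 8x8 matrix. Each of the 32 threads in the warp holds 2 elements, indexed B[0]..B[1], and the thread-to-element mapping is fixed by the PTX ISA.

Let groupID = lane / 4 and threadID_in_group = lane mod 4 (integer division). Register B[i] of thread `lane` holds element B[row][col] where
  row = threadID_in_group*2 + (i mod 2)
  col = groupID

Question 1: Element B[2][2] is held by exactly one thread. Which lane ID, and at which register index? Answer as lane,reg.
c:2=>grp=2  r:2=>tig=1,lo=0
L=2*4+1=9  i=0=0

9,0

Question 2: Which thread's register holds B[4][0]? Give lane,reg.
c=0⇒gr=0  r=4⇒th=2,odd=0
L=0*4+2=2  i=0=0

2,0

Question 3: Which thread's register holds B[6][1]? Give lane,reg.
c=1⇒gr=1  r=6⇒th=3,odd=0
L=1*4+3=7  i=0=0

7,0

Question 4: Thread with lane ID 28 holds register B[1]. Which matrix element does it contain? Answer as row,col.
1,7

L=28→G=28>>2=7, T=28&3=0
[1]→row 0·2+1=1  col G=7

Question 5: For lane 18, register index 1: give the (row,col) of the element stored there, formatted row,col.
lane 18->18/4=4, 18 mod 4=2
i=1  r:2·2+1->5  c:4

5,4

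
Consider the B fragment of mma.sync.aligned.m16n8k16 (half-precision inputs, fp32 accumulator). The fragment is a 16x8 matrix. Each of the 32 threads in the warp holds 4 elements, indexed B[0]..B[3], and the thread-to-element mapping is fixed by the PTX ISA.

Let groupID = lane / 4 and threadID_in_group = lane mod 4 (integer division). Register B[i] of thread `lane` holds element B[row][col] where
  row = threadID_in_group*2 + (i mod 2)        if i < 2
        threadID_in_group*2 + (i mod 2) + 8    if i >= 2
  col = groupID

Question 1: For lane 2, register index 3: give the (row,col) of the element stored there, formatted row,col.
13,0

lane 2->2/4=0, 2 mod 4=2
i=3  r:2·2+1+8->13  c:0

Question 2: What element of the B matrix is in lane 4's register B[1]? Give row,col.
4: G=1,T=0
[1] (0*2+1+0,1) = (1,1)

1,1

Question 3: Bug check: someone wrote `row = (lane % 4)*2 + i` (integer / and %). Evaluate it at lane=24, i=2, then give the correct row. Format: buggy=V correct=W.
`(lane % 4)*2 + i`[24,2]→2
L=24→G=24>>2=6, T=24&3=0
[2]→row 0·2+0+8=8  col G=6
row: 2 vs 8

buggy=2 correct=8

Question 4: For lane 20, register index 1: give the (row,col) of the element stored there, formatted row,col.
1,5

L=20->gid=20>>2=5, tid=20&3=0
[1]->row 0·2+1+0=1  col gid=5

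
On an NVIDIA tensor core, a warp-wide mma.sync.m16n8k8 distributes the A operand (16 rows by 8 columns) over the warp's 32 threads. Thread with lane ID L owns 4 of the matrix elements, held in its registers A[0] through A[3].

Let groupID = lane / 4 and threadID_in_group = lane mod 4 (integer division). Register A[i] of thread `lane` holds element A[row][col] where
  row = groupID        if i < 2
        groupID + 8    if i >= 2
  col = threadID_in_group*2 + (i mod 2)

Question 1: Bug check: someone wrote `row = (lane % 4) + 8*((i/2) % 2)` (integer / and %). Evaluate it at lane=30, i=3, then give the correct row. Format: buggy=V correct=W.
`(lane % 4) + 8*((i/2) % 2)`[30,3]→10
lane 30: G=7 (30/4), T=2 (30%4)
i=3: r=7+8=15, c=2*2+1=5
row: 10 vs 15

buggy=10 correct=15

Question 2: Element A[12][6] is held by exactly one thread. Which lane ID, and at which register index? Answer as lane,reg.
19,2

r=12→G=4,rhi=1  c=6→T=3,p=0
L=4*4+3=19  i=1*2+0=2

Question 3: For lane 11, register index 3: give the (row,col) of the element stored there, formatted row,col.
10,7

11: g=2,t=3
[3] (2+8,3*2+1) = (10,7)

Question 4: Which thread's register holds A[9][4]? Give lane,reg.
6,2

r=9→G=1,rhi=1  c=4→T=2,p=0
L=1*4+2=6  i=1*2+0=2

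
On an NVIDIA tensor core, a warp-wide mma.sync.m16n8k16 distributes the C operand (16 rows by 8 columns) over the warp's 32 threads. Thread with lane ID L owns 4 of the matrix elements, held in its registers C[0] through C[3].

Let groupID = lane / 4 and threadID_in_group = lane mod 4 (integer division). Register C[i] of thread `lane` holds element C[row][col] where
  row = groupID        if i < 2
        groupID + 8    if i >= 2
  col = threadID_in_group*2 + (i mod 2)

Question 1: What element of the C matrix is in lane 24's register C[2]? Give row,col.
14,0

24: g=6,t=0
[2] (6+8,0*2+0) = (14,0)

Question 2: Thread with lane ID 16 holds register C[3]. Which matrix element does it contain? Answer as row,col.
12,1

lane 16->16/4=4, 16 mod 4=0
i=3  r:4+8->12  c:2·0+1->1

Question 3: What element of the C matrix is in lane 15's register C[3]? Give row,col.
lane 15: g=3 (15/4), t=3 (15%4)
i=3: r=3+8=11, c=3*2+1=7

11,7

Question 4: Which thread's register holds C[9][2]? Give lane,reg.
r:9=>grp=1,rB=1  c:2=>tig=1,lo=0
L=1*4+1=5  i=1*2+0=2

5,2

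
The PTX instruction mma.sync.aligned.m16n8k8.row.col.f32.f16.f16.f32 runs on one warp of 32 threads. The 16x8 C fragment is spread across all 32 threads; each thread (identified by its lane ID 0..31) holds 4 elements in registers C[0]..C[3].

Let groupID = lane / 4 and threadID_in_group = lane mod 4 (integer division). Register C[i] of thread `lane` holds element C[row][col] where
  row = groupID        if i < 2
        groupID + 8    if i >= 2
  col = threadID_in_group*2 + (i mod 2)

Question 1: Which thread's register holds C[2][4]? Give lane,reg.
10,0

r:2=>grp=2,rB=0  c:4=>tig=2,lo=0
L=2*4+2=10  i=0*2+0=0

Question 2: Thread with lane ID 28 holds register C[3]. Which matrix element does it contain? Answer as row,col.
L=28→G=28>>2=7, T=28&3=0
[3]→row 7+8=15  col 0·2+1=1

15,1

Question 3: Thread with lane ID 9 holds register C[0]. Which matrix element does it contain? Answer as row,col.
lane 9→9/4=2, 9 mod 4=1
i=0  r:2+0→2  c:2·1+0→2

2,2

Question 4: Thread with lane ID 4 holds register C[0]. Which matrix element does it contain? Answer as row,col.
1,0

lane 4: g=1 (4/4), t=0 (4%4)
i=0: r=1+0=1, c=0*2+0=0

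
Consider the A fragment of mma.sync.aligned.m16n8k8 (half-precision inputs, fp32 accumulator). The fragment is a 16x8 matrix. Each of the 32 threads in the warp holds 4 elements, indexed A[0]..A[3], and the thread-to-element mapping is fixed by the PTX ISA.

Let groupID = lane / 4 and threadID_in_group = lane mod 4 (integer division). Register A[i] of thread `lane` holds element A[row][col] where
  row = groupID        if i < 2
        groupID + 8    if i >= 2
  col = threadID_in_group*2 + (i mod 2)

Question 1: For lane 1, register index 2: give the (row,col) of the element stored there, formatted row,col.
8,2

lane 1: grp=0 (1/4), tig=1 (1%4)
i=2: r=0+8=8, c=1*2+0=2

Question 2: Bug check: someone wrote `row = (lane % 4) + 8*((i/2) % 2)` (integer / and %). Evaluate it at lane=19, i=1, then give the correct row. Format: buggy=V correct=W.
`(lane % 4) + 8*((i/2) % 2)`[19,1]=>3
L=19=>grp=19>>2=4, tig=19&3=3
[1]=>row 4+0=4  col 3·2+1=7
row: 3 vs 4

buggy=3 correct=4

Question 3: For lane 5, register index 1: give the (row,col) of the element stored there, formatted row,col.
5: grp=1,tig=1
[1] (1+0,1*2+1) = (1,3)

1,3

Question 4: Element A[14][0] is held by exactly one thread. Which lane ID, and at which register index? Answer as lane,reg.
r:14=>grp=6,rB=1  c:0=>tig=0,lo=0
L=6*4+0=24  i=1*2+0=2

24,2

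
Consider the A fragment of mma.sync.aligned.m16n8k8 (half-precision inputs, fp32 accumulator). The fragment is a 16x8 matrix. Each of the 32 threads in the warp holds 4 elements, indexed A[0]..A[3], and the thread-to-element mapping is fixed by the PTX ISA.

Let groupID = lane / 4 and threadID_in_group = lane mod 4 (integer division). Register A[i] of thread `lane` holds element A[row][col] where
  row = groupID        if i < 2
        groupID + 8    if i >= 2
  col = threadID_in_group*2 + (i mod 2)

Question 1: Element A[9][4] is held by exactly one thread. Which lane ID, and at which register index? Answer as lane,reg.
6,2

r:9=>grp=1,rB=1  c:4=>tig=2,lo=0
L=1*4+2=6  i=1*2+0=2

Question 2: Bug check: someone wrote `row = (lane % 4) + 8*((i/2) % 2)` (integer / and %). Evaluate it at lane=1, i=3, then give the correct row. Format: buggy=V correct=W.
buggy=9 correct=8

`(lane % 4) + 8*((i/2) % 2)`[1,3]->9
1: g=0,t=1
[3] (0+8,1*2+1) = (8,3)
row: 9 vs 8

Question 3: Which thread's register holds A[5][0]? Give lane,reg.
20,0

r=5->g=5,rb=0  c=0->t=0,b0=0
L=5*4+0=20  i=0*2+0=0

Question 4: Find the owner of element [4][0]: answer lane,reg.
r=4->g=4,rb=0  c=0->t=0,b0=0
L=4*4+0=16  i=0*2+0=0

16,0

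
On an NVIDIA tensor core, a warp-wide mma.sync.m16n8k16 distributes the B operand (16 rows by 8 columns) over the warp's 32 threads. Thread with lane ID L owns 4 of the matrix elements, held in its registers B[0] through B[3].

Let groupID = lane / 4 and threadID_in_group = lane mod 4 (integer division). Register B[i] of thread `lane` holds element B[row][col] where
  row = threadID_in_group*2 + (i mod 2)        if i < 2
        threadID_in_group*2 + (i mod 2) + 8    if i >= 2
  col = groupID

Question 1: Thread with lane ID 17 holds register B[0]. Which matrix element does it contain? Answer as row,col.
lane 17: G=4 (17/4), T=1 (17%4)
i=0: r=1*2+0+0=2, c=G=4

2,4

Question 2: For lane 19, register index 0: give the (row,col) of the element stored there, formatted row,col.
6,4

lane 19→19/4=4, 19 mod 4=3
i=0  r:2·3+0+0→6  c:4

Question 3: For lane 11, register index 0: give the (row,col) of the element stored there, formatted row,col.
11: grp=2,tig=3
[0] (3*2+0+0,2) = (6,2)

6,2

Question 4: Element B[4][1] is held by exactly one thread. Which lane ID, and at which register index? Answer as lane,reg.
6,0

c=1⇒gr=1  r=4⇒Rb=0,th=2,odd=0
L=1*4+2=6  i=0*2+0=0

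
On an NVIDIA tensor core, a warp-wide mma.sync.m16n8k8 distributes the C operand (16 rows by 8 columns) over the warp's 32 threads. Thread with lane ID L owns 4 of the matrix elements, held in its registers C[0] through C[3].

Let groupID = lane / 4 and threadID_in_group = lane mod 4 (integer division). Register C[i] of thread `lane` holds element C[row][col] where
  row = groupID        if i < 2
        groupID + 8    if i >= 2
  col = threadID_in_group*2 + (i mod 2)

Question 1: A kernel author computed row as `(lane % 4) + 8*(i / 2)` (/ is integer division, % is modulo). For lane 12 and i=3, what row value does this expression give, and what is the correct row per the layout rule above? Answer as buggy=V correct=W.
`(lane % 4) + 8*(i / 2)`[12,3]→8
lane 12→12/4=3, 12 mod 4=0
i=3  r:3+8→11  c:2·0+1→1
row: 8 vs 11

buggy=8 correct=11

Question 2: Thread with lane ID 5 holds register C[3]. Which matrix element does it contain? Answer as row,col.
5: gr=1,th=1
[3] (1+8,1*2+1) = (9,3)

9,3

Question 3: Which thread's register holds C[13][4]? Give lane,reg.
22,2

r:13=>grp=5,rB=1  c:4=>tig=2,lo=0
L=5*4+2=22  i=1*2+0=2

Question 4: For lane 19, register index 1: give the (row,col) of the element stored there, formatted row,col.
4,7

L=19->g=19>>2=4, t=19&3=3
[1]->row 4+0=4  col 3·2+1=7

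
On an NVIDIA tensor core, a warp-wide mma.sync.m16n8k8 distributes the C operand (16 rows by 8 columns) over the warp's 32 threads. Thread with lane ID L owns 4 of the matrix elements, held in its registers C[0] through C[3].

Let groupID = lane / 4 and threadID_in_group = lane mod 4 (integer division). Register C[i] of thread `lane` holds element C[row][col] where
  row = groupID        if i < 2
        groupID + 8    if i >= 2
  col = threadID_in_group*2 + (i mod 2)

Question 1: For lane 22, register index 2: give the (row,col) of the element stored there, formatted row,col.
13,4

lane 22->22/4=5, 22 mod 4=2
i=2  r:5+8->13  c:2·2+0->4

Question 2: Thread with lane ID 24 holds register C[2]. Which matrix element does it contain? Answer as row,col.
14,0

lane 24: gr=6 (24/4), th=0 (24%4)
i=2: r=6+8=14, c=0*2+0=0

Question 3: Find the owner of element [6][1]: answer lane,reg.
r=6⇒gr=6,Rb=0  c=1⇒th=0,odd=1
L=6*4+0=24  i=0*2+1=1

24,1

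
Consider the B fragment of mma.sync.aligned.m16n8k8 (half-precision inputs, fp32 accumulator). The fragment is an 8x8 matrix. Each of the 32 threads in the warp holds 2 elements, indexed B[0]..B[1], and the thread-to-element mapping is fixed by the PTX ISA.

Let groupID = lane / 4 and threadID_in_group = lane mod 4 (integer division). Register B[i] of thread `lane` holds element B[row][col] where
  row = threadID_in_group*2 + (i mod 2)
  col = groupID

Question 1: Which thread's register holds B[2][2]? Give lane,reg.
9,0

c: 2->gid=2  r: 2->tid=1,i&1=0
L=2*4+1=9  i=0=0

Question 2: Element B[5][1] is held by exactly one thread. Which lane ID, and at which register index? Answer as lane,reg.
6,1

c=1⇒gr=1  r=5⇒th=2,odd=1
L=1*4+2=6  i=1=1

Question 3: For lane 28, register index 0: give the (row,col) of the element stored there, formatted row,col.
28: g=7,t=0
[0] (0*2+0,7) = (0,7)

0,7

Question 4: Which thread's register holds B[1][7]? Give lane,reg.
28,1

c:7=>grp=7  r:1=>tig=0,lo=1
L=7*4+0=28  i=1=1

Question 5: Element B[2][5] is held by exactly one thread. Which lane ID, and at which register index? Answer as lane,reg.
21,0

c=5→G=5  r=2→T=1,p=0
L=5*4+1=21  i=0=0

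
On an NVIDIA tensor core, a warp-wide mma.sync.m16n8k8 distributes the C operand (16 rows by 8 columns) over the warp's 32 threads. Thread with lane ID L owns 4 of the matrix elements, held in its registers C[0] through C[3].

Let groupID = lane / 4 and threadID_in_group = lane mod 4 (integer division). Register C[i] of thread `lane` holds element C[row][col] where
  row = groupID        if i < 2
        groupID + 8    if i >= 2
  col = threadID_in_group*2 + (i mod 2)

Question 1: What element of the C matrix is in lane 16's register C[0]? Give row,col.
4,0

16: g=4,t=0
[0] (4+0,0*2+0) = (4,0)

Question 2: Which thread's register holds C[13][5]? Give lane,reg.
r=13⇒gr=5,Rb=1  c=5⇒th=2,odd=1
L=5*4+2=22  i=1*2+1=3

22,3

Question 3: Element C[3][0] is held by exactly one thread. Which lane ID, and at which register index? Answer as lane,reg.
12,0

r: 3->gid=3,r8=0  c: 0->tid=0,i&1=0
L=3*4+0=12  i=0*2+0=0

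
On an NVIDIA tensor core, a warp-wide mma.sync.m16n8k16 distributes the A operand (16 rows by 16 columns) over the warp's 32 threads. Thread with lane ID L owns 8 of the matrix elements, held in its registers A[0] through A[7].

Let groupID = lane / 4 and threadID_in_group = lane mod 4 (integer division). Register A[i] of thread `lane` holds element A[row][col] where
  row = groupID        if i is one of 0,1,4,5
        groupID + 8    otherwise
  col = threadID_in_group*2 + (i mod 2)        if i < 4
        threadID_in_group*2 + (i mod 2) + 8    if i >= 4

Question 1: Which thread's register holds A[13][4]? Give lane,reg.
22,2

r: 13->gid=5,r8=1  c: 4->c8=0,tid=2,i&1=0
L=5*4+2=22  i=0*4+1*2+0=2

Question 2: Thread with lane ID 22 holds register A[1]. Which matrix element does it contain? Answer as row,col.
L=22=>grp=22>>2=5, tig=22&3=2
[1]=>row 5+0=5  col 2·2+1+0=5

5,5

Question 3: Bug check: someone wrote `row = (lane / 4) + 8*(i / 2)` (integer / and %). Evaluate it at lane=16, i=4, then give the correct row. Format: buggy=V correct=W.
`(lane / 4) + 8*(i / 2)`[16,4]⇒20
L=16⇒gr=16>>2=4, th=16&3=0
[4]⇒row 4+0=4  col 0·2+0+8=8
row: 20 vs 4

buggy=20 correct=4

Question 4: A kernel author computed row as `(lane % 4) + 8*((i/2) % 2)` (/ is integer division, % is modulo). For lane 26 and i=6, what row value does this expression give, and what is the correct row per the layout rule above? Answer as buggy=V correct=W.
buggy=10 correct=14

`(lane % 4) + 8*((i/2) % 2)`[26,6]→10
26: G=6,T=2
[6] (6+8,2*2+0+8) = (14,12)
row: 10 vs 14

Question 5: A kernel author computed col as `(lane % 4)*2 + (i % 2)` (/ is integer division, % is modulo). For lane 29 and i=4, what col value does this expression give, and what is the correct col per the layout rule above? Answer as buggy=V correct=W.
`(lane % 4)*2 + (i % 2)`[29,4]=>2
lane 29: grp=7 (29/4), tig=1 (29%4)
i=4: r=7+0=7, c=1*2+0+8=10
col: 2 vs 10

buggy=2 correct=10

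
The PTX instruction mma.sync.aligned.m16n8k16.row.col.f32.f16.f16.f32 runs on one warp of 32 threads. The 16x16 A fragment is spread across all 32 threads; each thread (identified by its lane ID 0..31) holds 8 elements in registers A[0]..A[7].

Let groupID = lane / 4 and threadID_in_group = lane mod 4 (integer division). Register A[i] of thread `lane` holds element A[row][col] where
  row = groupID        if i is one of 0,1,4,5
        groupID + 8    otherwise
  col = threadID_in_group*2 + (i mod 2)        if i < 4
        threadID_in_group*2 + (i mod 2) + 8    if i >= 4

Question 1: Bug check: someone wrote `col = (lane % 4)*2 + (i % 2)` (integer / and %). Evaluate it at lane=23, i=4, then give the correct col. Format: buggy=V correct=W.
buggy=6 correct=14

`(lane % 4)*2 + (i % 2)`[23,4]⇒6
lane 23: gr=5 (23/4), th=3 (23%4)
i=4: r=5+0=5, c=3*2+0+8=14
col: 6 vs 14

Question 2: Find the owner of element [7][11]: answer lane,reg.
29,5

r=7→G=7,rhi=0  c=11→chi=1,T=1,p=1
L=7*4+1=29  i=1*4+0*2+1=5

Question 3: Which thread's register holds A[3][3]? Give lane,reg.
13,1

r: 3->gid=3,r8=0  c: 3->c8=0,tid=1,i&1=1
L=3*4+1=13  i=0*4+0*2+1=1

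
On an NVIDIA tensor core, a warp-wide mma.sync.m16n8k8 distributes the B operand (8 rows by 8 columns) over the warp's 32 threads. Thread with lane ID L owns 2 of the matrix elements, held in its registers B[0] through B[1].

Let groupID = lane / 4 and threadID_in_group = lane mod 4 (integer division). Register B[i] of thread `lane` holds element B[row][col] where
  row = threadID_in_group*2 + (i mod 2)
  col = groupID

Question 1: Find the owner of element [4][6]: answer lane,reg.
c=6⇒gr=6  r=4⇒th=2,odd=0
L=6*4+2=26  i=0=0

26,0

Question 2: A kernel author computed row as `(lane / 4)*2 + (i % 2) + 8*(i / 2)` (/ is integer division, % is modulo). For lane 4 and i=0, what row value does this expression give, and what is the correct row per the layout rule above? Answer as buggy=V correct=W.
`(lane / 4)*2 + (i % 2) + 8*(i / 2)`[4,0]→2
4: G=1,T=0
[0] (0*2+0,1) = (0,1)
row: 2 vs 0

buggy=2 correct=0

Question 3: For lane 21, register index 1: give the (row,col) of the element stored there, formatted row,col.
3,5

lane 21->21/4=5, 21 mod 4=1
i=1  r:2·1+1->3  c:5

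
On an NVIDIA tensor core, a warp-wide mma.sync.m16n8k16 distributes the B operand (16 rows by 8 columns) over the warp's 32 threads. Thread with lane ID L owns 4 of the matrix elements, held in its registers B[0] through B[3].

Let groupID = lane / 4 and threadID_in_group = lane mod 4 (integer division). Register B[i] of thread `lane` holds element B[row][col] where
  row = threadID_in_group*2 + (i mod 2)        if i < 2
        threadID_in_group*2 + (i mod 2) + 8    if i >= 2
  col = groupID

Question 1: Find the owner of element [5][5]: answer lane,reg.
22,1

c=5⇒gr=5  r=5⇒Rb=0,th=2,odd=1
L=5*4+2=22  i=0*2+1=1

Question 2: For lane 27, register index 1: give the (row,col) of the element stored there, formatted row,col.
lane 27->27/4=6, 27 mod 4=3
i=1  r:2·3+1+0->7  c:6

7,6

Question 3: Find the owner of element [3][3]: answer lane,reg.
c: 3->gid=3  r: 3->r8=0,tid=1,i&1=1
L=3*4+1=13  i=0*2+1=1

13,1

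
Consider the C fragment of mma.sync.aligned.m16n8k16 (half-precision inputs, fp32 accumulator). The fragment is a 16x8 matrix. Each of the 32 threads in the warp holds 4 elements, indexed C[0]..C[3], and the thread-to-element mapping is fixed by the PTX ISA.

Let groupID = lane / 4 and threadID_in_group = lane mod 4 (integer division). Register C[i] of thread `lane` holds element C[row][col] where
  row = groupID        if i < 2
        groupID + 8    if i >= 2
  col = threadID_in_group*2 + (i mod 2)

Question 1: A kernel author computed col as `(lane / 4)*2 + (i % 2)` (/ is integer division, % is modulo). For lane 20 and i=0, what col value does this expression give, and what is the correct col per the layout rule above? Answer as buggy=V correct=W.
buggy=10 correct=0

`(lane / 4)*2 + (i % 2)`[20,0]=>10
lane 20=>20/4=5, 20 mod 4=0
i=0  r:5+0=>5  c:2·0+0=>0
col: 10 vs 0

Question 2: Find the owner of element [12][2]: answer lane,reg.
r: 12->gid=4,r8=1  c: 2->tid=1,i&1=0
L=4*4+1=17  i=1*2+0=2

17,2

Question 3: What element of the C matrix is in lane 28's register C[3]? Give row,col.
L=28=>grp=28>>2=7, tig=28&3=0
[3]=>row 7+8=15  col 0·2+1=1

15,1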